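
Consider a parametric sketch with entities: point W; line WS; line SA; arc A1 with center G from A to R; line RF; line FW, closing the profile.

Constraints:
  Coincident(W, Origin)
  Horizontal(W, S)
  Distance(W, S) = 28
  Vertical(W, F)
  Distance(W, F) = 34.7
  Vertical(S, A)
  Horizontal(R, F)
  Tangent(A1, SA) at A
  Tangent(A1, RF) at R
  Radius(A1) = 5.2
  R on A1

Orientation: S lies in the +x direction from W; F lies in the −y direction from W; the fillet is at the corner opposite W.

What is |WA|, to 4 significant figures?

40.67

W is at the origin; WS is horizontal with |WS| = 28.0 and S on the +x side, so S = (28.00, 0.000). W and F share the same x with |WF| = 34.7 and F on the −y side, so F = (0.000, -34.70). The virtual corner opposite W is at (28.00, -34.70). Since A1 is tangent to SA there, GA ⟂ SA and since A1 is tangent to RF there, GR ⟂ RF, with radius 5.2, so the center G sits 5.2 in from both sides at G = (22.80, -29.50). That places the tangent points at A = (28.00, -29.50) on SA and R = (22.80, -34.70) on RF. Then |WA| = |A − W| = 40.67.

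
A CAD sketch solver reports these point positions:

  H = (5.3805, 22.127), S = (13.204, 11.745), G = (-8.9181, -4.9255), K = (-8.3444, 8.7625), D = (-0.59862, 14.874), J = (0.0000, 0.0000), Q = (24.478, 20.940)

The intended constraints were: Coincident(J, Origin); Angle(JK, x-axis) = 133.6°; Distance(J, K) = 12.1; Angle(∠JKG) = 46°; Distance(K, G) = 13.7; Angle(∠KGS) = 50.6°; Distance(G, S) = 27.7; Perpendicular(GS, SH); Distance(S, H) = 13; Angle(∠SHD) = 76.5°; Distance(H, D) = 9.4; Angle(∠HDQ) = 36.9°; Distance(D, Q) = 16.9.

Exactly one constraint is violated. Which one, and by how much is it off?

Distance(D, Q) = 16.9 — off by 8.90.

J = (0.00, 0.00) ✓; JK at 133.6° ✓; |JK| = 12.10 ✓; ∠JKG = 46.00° ✓; |KG| = 13.70 ✓; ∠KGS = 50.60° ✓; |GS| = 27.70 ✓; ∠(GS, SH) = 90.00° ✓; |SH| = 13.00 ✓; ∠SHD = 76.50° ✓; |HD| = 9.400 ✓; ∠HDQ = 36.90° ✓; |DQ| = 25.80 ✗.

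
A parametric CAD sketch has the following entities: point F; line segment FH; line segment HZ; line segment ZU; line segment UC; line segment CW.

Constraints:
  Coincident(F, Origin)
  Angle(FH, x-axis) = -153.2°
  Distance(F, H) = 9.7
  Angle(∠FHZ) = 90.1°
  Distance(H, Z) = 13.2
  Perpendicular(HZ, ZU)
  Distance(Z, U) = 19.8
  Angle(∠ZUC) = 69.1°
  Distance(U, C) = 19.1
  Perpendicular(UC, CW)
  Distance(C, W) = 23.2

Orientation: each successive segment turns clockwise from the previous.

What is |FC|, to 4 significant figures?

5.675

F is at the origin; FH runs at -153.2° with length 9.7, so H = (-8.658, -4.374). ∠FHZ = 90.1° gives HZ at 116.9° from the x-axis; with |HZ| = 13.2, Z = (-14.63, 7.398). The perpendicularity gives ZU at right angles to HZ, so ZU runs at 26.90°; with |ZU| = 19.8, U = (3.027, 16.36). ∠ZUC = 69.1° gives UC at -84.00° from the x-axis; with |UC| = 19.1, C = (5.024, -2.639). Then |FC| = |C − F| = 5.675.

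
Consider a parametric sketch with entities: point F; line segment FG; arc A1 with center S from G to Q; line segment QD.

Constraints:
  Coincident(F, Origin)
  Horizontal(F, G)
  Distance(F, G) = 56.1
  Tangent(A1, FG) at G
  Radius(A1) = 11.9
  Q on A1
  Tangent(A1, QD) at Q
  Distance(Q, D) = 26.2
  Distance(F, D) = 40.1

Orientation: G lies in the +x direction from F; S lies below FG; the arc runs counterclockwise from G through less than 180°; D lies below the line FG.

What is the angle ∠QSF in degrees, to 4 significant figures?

25.05°

Checks: |FG| = 56.10 ✓; |SQ| = 11.90 ✓; ∠(SQ, QD) = 90.00° ✓; |QD| = 26.20 ✓; |FD| = 40.10 ✓.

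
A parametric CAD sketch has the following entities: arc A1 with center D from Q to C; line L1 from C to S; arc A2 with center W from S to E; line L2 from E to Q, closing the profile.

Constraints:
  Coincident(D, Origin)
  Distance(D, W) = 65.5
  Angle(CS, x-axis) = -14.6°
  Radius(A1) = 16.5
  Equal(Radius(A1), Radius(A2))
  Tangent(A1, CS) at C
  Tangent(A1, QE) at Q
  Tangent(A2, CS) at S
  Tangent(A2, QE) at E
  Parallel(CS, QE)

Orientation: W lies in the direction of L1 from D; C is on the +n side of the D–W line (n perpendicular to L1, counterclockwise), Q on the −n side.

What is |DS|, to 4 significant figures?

67.55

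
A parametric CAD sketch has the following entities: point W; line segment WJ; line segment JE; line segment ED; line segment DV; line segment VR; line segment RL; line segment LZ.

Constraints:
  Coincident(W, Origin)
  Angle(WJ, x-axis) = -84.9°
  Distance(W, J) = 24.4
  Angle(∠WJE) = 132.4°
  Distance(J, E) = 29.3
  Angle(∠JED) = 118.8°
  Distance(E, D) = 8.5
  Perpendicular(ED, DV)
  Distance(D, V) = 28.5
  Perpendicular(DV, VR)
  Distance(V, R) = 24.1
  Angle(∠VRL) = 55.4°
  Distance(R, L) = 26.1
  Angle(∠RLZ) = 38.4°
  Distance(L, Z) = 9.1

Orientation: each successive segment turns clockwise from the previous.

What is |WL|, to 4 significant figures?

42.11

W is at the origin; WJ runs at -84.9° with length 24.4, so J = (2.169, -24.30). ∠WJE = 132.4° gives JE at -132.5° from the x-axis; with |JE| = 29.3, E = (-17.63, -45.91). ∠JED = 118.8° gives ED at 166.3° from the x-axis; with |ED| = 8.5, D = (-25.88, -43.89). ED is perpendicular to DV, so DV runs at 76.30°; with |DV| = 28.5, V = (-19.13, -16.20). DV is perpendicular to VR, so VR runs at -13.70°; with |VR| = 24.1, R = (4.280, -21.91). ∠VRL = 55.4° gives RL at -138.3° from the x-axis; with |RL| = 26.1, L = (-15.21, -39.27). Then |WL| = |L − W| = 42.11.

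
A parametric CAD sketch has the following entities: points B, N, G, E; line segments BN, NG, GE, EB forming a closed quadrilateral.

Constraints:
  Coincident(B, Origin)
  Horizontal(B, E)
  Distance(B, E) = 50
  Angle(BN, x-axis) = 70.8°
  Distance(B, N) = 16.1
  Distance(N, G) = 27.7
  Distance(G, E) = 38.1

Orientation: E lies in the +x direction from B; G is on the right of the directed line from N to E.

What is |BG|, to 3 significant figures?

17.6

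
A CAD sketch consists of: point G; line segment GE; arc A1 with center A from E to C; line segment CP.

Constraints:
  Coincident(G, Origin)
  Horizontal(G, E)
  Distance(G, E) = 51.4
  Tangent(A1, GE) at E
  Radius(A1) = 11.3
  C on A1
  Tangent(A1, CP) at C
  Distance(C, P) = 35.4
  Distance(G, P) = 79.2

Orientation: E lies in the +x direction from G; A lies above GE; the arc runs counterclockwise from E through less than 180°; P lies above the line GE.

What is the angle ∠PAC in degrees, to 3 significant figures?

72.3°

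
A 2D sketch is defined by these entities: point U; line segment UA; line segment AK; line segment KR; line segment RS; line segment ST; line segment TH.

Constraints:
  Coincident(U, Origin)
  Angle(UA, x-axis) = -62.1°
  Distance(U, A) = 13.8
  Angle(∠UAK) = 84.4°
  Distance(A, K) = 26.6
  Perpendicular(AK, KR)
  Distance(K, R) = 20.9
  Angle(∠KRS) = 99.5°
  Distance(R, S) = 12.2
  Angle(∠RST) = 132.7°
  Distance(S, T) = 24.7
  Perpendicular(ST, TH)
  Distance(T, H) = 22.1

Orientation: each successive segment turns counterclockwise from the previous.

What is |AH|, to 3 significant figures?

13.0

∠RST = 132.7° gives ST at -109° from the x-axis; with |ST| = 24.7, T = (-1.96, -8.44). ST ⟂ TH, so TH runs at -18.7°; with |TH| = 22.1, H = (19.0, -15.5). Then |AH| = |H − A| = 13.0.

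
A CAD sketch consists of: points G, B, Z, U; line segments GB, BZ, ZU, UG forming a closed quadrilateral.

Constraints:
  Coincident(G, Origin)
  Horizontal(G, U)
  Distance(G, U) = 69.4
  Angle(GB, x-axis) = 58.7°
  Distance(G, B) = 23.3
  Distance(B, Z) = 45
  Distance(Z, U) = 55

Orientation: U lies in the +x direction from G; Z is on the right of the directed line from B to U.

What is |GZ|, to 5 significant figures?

31.592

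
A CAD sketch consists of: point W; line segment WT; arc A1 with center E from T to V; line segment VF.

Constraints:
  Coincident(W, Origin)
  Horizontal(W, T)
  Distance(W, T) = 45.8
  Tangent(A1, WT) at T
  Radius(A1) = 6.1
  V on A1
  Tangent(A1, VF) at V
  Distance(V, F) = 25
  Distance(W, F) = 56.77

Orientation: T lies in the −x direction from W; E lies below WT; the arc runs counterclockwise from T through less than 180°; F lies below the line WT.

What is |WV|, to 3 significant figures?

52.3

W is at the origin; WT is horizontal with |WT| = 45.8 and T on the −x side, so T = (-45.8, 0.00). The tangent condition forces ET to be normal to WT, so E = T + (0, -6.1) = (-45.8, -6.10). Since EV ⟂ VF (tangency), |EF| = √(6.1² + 25.0²) = 25.7 regardless of where V sits on A1. So F lies on both circle(W, 56.77) and circle(E, 25.7); the below-WT intersection is F = (-47.0, -31.8). V is the foot of the tangent from F: V = (-51.8, -7.26).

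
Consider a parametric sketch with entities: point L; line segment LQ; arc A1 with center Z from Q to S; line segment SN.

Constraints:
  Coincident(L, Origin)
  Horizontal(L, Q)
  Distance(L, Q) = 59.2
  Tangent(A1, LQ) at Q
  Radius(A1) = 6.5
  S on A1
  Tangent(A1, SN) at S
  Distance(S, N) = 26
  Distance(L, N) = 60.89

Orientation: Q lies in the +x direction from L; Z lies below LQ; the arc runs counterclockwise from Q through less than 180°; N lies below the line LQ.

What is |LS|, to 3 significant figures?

53.1

L is at the origin; LQ is horizontal with |LQ| = 59.2 and Q on the +x side, so Q = (59.2, 0.00). The tangent condition forces ZQ to be normal to LQ, so Z = Q + (0, -6.5) = (59.2, -6.50). Since ZS ⟂ SN (tangency), |ZN| = √(6.5² + 26.0²) = 26.8 regardless of where S sits on A1. So N lies on both circle(L, 60.89) and circle(Z, 26.8); the below-LQ intersection is N = (51.7, -32.2). S is the foot of the tangent from N: S = (52.7, -6.24).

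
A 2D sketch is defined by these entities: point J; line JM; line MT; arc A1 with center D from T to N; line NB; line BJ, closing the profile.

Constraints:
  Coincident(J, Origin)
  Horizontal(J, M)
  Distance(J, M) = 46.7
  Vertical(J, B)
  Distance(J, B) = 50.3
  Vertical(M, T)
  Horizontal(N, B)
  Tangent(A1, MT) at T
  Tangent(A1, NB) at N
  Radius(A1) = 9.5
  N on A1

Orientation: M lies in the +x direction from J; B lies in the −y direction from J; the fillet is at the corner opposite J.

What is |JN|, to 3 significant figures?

62.6

J is at the origin; JM is horizontal with |JM| = 46.7 and M on the +x side, so M = (46.7, 0.00). J and B share the same x with |JB| = 50.3 and B on the −y side, so B = (0.00, -50.3). The virtual corner opposite J is at (46.7, -50.3). The tangent condition forces DT to be normal to MT and A1 meets NB tangentially, so DN is at right angles to NB, with radius 9.5, so the center D sits 9.5 in from both sides at D = (37.2, -40.8). That places the tangent points at T = (46.7, -40.8) on MT and N = (37.2, -50.3) on NB. Then |JN| = |N − J| = 62.6.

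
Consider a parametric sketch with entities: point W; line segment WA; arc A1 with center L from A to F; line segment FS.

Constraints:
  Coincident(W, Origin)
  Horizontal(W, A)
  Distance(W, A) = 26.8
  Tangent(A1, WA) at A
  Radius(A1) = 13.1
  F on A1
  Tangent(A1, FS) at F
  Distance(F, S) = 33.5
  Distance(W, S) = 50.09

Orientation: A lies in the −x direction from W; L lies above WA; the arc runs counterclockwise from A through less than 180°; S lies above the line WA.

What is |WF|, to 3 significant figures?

19.6

Checks: |LF| = 13.10 ✓; ∠(LF, FS) = 90.00° ✓; |FS| = 33.50 ✓; |WS| = 50.09 ✓.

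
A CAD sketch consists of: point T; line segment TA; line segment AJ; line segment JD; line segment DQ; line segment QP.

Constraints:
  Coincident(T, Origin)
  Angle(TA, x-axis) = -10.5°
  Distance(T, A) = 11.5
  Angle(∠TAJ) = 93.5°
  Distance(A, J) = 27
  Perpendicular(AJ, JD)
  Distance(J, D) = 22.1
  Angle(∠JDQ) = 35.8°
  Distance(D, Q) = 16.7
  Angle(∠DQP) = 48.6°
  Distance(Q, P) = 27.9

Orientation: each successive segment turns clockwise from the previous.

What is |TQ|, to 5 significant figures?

18.170

AJ is perpendicular to JD, so JD runs at 173.00°; with |JD| = 22.1, D = (-13.918, -26.201). ∠JDQ = 35.8° gives DQ at 28.800° from the x-axis; with |DQ| = 16.7, Q = (0.71601, -18.156). Then |TQ| = |Q − T| = 18.170.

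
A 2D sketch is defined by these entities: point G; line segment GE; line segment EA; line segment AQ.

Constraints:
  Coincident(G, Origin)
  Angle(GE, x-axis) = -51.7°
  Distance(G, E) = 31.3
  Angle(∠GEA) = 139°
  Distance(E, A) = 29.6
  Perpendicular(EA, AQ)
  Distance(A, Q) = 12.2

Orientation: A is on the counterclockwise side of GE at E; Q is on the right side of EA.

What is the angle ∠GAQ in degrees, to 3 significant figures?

111°

G is at the origin; GE runs at -51.7° with length 31.3, so E = 31.3·(cos -51.7°, sin -51.7°) = (19.4, -24.6). ∠GEA = 139.0°, so EA runs at -51.7° + (180° − 139.0°) = -10.7° from the x-axis; with |EA| = 29.6, A = E + 29.6·(cos -10.7°, sin -10.7°) = (48.5, -30.1). EA is perpendicular to AQ; with |AQ| = 12.2 on the right of EA, Q = A + 12.2·(-0.186, -0.983) = (46.2, -42.0). Then cos ∠GAQ = AG·AQ / (|AG||AQ|), giving 111°.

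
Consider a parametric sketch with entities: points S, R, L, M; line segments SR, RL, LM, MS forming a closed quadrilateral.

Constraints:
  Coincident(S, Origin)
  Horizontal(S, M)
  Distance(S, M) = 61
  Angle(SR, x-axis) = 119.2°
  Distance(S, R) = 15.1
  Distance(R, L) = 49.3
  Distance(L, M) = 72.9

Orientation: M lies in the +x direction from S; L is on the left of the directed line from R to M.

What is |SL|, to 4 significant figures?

58.95

Checks: |RL| = 49.30 ✓; |LM| = 72.90 ✓.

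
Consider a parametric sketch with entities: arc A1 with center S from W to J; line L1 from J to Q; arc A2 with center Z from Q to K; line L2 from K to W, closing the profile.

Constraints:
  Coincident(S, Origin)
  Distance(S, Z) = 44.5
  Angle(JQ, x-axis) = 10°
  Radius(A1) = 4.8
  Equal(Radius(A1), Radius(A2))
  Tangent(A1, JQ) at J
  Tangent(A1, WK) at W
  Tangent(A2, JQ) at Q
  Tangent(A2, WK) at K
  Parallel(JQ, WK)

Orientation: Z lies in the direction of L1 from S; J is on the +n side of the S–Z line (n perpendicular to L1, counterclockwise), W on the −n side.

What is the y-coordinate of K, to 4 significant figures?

3.000

The slot axis is L1's direction at 10.0°, so u = (cos 10.0°, sin 10.0°) = (0.9848, 0.1736) and n = (−sin 10.0°, cos 10.0°) = (-0.1736, 0.9848). S is at the origin and Z lies 44.5 along u from S, so Z = 44.5·u = (43.82, 7.727). Tangency of A1 to both parallel lines with radius 4.8 puts J and W at S ± 4.8·n: J = (-0.8335, 4.727), W = (0.8335, -4.727). Equal radii place Q and K the same way about Z: Q = Z + 4.8·n = (42.99, 12.45), K = Z − 4.8·n = (44.66, 3.000). So K.y = 3.000.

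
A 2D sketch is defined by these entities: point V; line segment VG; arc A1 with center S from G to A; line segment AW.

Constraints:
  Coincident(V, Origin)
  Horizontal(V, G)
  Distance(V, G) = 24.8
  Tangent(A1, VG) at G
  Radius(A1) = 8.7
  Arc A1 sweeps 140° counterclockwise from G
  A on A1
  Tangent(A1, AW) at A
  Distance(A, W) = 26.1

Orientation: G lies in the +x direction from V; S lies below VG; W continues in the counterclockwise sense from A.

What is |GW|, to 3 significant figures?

35.2

V is at the origin; VG is horizontal with |VG| = 24.8 and G on the +x side, so G = (24.8, 0.00). Tangency of A1 to VG means the radius SG is perpendicular to VG, so S = G + (0, -8.7) = (24.8, -8.70). On A1, G sits at bearing 90° from S; a 140° counterclockwise sweep puts A at bearing 230°, so A = S + 8.7·(cos 230°, sin 230°) = (19.2, -15.4). Since A1 is tangent to AW there, SA ⟂ AW, so AW runs along (−sin 230°, cos 230°); with |AW| = 26.1, W = (39.2, -32.1). Then |GW| = |W − G| = 35.2.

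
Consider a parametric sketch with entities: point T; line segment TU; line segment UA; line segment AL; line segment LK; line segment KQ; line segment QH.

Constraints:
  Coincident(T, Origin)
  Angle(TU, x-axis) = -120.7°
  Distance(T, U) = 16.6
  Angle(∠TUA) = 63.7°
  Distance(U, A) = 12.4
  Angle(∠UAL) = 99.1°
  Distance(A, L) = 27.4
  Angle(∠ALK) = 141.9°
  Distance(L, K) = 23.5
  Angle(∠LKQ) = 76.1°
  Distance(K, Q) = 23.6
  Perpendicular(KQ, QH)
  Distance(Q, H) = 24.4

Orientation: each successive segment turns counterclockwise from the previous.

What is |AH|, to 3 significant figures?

15.7

T is at the origin; TU runs at -120.7° with length 16.6, so U = (-8.48, -14.3). ∠TUA = 63.7° gives UA at -4.40° from the x-axis; with |UA| = 12.4, A = (3.89, -15.2). ∠UAL = 99.1° gives AL at 76.5° from the x-axis; with |AL| = 27.4, L = (10.3, 11.4). ∠ALK = 141.9° gives LK at 115° from the x-axis; with |LK| = 23.5, K = (0.502, 32.8). ∠LKQ = 76.1° gives KQ at -142° from the x-axis; with |KQ| = 23.6, Q = (-18.0, 18.1). KQ ⟂ QH, so QH runs at -51.5°; with |QH| = 24.4, H = (-2.78, -1.00). Then |AH| = |H − A| = 15.7.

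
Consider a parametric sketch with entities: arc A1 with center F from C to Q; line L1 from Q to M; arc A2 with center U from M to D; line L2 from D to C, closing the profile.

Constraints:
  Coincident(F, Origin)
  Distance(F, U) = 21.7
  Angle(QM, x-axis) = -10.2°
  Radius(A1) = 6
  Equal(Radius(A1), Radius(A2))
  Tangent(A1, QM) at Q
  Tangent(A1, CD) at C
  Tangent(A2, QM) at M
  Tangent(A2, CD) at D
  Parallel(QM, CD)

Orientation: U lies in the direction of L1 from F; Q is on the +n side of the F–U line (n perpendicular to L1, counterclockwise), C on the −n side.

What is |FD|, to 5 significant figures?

22.514

The slot axis is L1's direction at -10.2°, so u = (cos -10.2°, sin -10.2°) = (0.98420, -0.17708) and n = (−sin -10.2°, cos -10.2°) = (0.17708, 0.98420). F is at the origin and U lies 21.7 along u from F, so U = 21.7·u = (21.357, -3.8427). Tangency of A1 to both parallel lines with radius 6.0 puts Q and C at F ± 6.0·n: Q = (1.0625, 5.9052), C = (-1.0625, -5.9052). Equal radii place M and D the same way about U: M = U + 6.0·n = (22.420, 2.0624), D = U − 6.0·n = (20.295, -9.7479). Then |FD| = |D − F| = 22.514.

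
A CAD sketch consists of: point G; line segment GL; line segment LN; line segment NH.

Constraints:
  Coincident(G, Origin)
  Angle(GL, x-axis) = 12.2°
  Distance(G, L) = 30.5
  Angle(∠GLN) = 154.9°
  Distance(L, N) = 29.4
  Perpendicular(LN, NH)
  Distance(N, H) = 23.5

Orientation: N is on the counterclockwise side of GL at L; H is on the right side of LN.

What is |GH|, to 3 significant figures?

67.7

∠GLN = 154.9°, so LN runs at 12.2° + (180° − 154.9°) = 37.3° from the x-axis; with |LN| = 29.4, N = L + 29.4·(cos 37.3°, sin 37.3°) = (53.2, 24.3). LN ⟂ NH; with |NH| = 23.5 on the right of LN, H = N + 23.5·(0.606, -0.795) = (67.4, 5.57). Then |GH| = |H − G| = 67.7.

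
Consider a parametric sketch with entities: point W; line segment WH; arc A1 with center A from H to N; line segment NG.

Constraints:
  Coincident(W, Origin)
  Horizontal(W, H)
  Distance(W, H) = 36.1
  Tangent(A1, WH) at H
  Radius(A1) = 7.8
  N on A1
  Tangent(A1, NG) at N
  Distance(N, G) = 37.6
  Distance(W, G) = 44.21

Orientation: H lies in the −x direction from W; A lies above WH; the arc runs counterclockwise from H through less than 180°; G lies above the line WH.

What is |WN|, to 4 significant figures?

29.20

Checks: |AN| = 7.800 ✓; ∠(AN, NG) = 90.00° ✓; |NG| = 37.60 ✓; |WG| = 44.21 ✓.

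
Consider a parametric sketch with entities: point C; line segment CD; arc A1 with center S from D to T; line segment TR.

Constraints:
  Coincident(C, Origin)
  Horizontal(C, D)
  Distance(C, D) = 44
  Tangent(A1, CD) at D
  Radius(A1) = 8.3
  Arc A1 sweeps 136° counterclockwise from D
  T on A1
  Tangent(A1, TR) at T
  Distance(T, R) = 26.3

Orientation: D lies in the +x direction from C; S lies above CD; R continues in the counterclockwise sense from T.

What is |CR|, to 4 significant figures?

44.84

C is at the origin; CD is horizontal with |CD| = 44.0 and D on the +x side, so D = (44.00, 0.000). Since A1 is tangent to CD there, SD ⟂ CD, so S = D + (0, 8.3) = (44.00, 8.300). On A1, D sits at bearing -90° from S; a 136° counterclockwise sweep puts T at bearing 46°, so T = S + 8.3·(cos 46°, sin 46°) = (49.77, 14.27). Since A1 is tangent to TR there, ST ⟂ TR, so TR runs along (−sin 46°, cos 46°); with |TR| = 26.3, R = (30.85, 32.54). Then |CR| = |R − C| = 44.84.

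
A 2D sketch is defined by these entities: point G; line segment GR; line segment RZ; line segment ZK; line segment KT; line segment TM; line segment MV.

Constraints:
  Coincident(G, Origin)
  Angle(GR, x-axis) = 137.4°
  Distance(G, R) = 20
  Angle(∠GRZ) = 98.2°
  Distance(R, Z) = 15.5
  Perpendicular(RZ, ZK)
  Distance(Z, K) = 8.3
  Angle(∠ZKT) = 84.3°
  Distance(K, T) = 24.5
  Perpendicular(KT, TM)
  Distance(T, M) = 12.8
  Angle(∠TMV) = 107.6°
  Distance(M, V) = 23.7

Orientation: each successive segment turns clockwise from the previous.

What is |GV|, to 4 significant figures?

36.54

G is at the origin; GR runs at 137.4° with length 20.0, so R = (-14.72, 13.54). ∠GRZ = 98.2° gives RZ at 55.60° from the x-axis; with |RZ| = 15.5, Z = (-5.965, 26.33). The perpendicularity gives ZK at right angles to RZ, so ZK runs at -34.40°; with |ZK| = 8.3, K = (0.8835, 21.64). ∠ZKT = 84.3° gives KT at -130.1° from the x-axis; with |KT| = 24.5, T = (-14.90, 2.897). KT ⟂ TM, so TM runs at 139.9°; with |TM| = 12.8, M = (-24.69, 11.14). ∠TMV = 107.6° gives MV at 67.50° from the x-axis; with |MV| = 23.7, V = (-15.62, 33.04). Then |GV| = |V − G| = 36.54.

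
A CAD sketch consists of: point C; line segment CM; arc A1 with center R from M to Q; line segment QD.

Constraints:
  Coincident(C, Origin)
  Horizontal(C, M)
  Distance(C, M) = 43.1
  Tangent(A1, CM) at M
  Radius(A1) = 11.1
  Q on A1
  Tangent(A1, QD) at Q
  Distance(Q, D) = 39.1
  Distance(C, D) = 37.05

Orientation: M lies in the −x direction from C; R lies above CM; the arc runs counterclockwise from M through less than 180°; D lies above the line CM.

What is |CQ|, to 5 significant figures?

34.544

Checks: |CM| = 43.10 ✓; |RQ| = 11.10 ✓; ∠(RQ, QD) = 90.00° ✓; |QD| = 39.10 ✓; |CD| = 37.05 ✓.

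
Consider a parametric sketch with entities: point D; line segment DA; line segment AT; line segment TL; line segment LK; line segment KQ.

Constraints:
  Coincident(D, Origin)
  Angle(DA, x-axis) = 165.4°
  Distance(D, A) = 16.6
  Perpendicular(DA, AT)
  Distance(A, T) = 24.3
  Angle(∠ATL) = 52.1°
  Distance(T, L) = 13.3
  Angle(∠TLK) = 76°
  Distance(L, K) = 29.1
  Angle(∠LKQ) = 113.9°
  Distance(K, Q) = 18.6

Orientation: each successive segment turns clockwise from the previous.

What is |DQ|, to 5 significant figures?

45.950

D is at the origin; DA runs at 165.4° with length 16.6, so A = (-16.064, 4.1844). DA is perpendicular to AT, so AT runs at 75.400°; with |AT| = 24.3, T = (-9.9387, 27.700). ∠ATL = 52.1° gives TL at -52.500° from the x-axis; with |TL| = 13.3, L = (-1.8422, 17.148). ∠TLK = 76.0° gives LK at -156.50° from the x-axis; with |LK| = 29.1, K = (-28.529, 5.5445). ∠LKQ = 113.9° gives KQ at 137.40° from the x-axis; with |KQ| = 18.6, Q = (-42.220, 18.134). Then |DQ| = |Q − D| = 45.950.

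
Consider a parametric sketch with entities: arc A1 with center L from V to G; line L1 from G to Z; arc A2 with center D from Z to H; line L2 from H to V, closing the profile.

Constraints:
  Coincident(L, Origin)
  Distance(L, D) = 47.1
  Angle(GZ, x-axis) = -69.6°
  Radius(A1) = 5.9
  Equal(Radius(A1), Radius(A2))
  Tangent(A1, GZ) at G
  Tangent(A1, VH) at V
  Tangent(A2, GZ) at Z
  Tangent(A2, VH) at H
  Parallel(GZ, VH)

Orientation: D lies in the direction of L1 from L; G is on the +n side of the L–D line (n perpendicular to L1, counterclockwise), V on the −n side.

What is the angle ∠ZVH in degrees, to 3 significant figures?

14.1°

The slot axis is L1's direction at -69.6°, so u = (cos -69.6°, sin -69.6°) = (0.349, -0.937) and n = (−sin -69.6°, cos -69.6°) = (0.937, 0.349). L is at the origin and D lies 47.1 along u from L, so D = 47.1·u = (16.4, -44.1). Tangency of A1 to both parallel lines with radius 5.9 puts G and V at L ± 5.9·n: G = (5.53, 2.06), V = (-5.53, -2.06). Equal radii place Z and H the same way about D: Z = D + 5.9·n = (21.9, -42.1), H = D − 5.9·n = (10.9, -46.2). Then cos ∠ZVH = VZ·VH / (|VZ||VH|), giving 14.1°.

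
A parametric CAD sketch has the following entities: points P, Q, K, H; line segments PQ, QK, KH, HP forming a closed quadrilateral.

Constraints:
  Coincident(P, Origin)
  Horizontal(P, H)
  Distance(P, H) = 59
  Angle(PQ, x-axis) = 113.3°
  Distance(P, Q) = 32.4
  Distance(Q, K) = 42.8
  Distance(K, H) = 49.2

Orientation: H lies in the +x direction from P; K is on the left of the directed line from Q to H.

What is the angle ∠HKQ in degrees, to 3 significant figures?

115°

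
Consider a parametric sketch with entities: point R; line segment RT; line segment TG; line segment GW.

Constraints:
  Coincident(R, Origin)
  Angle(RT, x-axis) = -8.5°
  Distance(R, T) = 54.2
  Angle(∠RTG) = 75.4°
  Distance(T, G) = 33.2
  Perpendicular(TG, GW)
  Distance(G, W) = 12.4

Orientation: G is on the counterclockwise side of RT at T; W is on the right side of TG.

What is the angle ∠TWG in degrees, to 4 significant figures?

69.52°

R is at the origin; RT runs at -8.5° with length 54.2, so T = 54.2·(cos -8.5°, sin -8.5°) = (53.60, -8.011). ∠RTG = 75.4°, so TG runs at -8.5° + (180° − 75.4°) = 96.10° from the x-axis; with |TG| = 33.2, G = T + 33.2·(cos 96.10°, sin 96.10°) = (50.08, 25.00). The perpendicularity gives GW at right angles to TG; with |GW| = 12.4 on the right of TG, W = G + 12.4·(0.9943, 0.1063) = (62.41, 26.32). Then cos ∠TWG = WT·WG / (|WT||WG|), giving 69.52°.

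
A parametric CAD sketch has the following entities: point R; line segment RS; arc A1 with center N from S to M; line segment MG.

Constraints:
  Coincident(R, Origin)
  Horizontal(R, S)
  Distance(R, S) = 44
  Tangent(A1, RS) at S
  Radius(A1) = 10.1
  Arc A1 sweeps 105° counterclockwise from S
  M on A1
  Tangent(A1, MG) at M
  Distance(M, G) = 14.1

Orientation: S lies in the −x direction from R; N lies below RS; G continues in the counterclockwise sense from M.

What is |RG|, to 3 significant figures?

56.6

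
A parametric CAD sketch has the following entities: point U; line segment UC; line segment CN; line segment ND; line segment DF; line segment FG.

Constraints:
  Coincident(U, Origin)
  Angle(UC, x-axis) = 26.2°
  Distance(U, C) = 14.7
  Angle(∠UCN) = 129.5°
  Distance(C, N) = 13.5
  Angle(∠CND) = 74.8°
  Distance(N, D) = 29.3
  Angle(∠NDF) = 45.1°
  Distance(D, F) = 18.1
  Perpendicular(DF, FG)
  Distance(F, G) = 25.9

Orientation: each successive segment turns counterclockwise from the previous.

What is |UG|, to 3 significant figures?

30.9

U is at the origin; UC runs at 26.2° with length 14.7, so C = (13.2, 6.49). ∠UCN = 129.5° gives CN at 76.7° from the x-axis; with |CN| = 13.5, N = (16.3, 19.6). ∠CND = 74.8° gives ND at -178° from the x-axis; with |ND| = 29.3, D = (-13.0, 18.7). ∠NDF = 45.1° gives DF at -43.2° from the x-axis; with |DF| = 18.1, F = (0.206, 6.27). DF ⟂ FG, so FG runs at 46.8°; with |FG| = 25.9, G = (17.9, 25.1). Then |UG| = |G − U| = 30.9.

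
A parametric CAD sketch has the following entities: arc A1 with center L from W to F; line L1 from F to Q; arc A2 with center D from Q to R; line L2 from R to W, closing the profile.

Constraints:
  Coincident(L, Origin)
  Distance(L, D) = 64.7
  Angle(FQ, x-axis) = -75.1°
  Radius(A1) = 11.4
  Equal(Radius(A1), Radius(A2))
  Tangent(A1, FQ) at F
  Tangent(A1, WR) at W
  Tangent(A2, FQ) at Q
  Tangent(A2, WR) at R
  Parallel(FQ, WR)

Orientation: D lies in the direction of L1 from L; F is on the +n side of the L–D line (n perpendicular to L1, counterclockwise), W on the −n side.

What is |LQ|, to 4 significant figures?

65.70

Tangency of A1 to both parallel lines with radius 11.4 puts F and W at L ± 11.4·n: F = (11.02, 2.931), W = (-11.02, -2.931). Equal radii place Q and R the same way about D: Q = D + 11.4·n = (27.65, -59.59), R = D − 11.4·n = (5.620, -65.46). Then |LQ| = |Q − L| = 65.70.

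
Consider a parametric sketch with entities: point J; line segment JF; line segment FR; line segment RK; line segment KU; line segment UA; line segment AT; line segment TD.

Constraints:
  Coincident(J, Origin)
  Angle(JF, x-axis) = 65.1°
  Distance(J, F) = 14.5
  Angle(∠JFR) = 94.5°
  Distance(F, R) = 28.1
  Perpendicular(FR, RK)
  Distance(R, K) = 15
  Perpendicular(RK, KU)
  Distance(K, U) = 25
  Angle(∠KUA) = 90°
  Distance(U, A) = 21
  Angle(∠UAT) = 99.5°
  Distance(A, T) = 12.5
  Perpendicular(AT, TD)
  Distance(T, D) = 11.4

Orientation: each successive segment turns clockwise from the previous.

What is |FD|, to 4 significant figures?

17.60

J is at the origin; JF runs at 65.1° with length 14.5, so F = (6.105, 13.15). ∠JFR = 94.5° gives FR at -20.40° from the x-axis; with |FR| = 28.1, R = (32.44, 3.357). FR is perpendicular to RK, so RK runs at -110.4°; with |RK| = 15.0, K = (27.21, -10.70). RK ⟂ KU, so KU runs at 159.6°; with |KU| = 25.0, U = (3.782, -1.988). ∠KUA = 90.0° gives UA at 69.60° from the x-axis; with |UA| = 21.0, A = (11.10, 17.70). ∠UAT = 99.5° gives AT at -10.90° from the x-axis; with |AT| = 12.5, T = (23.38, 15.33). AT ⟂ TD, so TD runs at -100.9°; with |TD| = 11.4, D = (21.22, 4.137). Then |FD| = |D − F| = 17.60.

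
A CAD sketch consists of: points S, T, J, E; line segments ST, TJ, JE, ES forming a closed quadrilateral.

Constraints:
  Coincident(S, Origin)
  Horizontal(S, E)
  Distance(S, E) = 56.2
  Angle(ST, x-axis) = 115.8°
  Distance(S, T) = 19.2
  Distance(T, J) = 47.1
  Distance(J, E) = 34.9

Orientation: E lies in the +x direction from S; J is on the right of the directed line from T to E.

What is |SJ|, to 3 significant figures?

29.7

Checks: |TJ| = 47.10 ✓; |JE| = 34.90 ✓.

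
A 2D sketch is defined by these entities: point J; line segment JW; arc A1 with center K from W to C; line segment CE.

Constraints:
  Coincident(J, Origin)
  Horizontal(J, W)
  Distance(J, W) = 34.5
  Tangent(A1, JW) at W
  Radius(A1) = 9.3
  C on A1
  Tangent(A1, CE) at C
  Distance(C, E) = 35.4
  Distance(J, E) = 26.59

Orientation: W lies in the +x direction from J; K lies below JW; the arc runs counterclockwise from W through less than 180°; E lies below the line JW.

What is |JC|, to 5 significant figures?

28.295

Checks: J = (0.00, 0.00) ✓; |KC| = 9.300 ✓; ∠(KC, CE) = 90.00° ✓; |CE| = 35.40 ✓; |JE| = 26.59 ✓.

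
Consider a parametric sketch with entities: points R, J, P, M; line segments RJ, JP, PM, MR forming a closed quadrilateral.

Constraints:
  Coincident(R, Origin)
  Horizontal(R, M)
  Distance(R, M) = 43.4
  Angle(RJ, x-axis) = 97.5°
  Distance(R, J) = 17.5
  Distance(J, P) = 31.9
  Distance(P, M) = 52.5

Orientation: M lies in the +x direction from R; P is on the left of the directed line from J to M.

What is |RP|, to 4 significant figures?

46.64

R is at the origin; RM is horizontal with |RM| = 43.4 and M in +x, so M = (43.4, 0). RJ runs at 97.5° with |RJ| = 17.5, so J = (-2.284, 17.35). P is determined by |JP| = 31.9 and |PM| = 52.5 together: it lies at the intersection of circle(J, 31.9) and circle(M, 52.5). With |JM| = 48.87, the foot of the radical line on JM is 6.645 from J and the perpendicular offset is √(31.9² − 6.645²) = 31.20. Taking the left-of-JM solution: P = (15.01, 44.16).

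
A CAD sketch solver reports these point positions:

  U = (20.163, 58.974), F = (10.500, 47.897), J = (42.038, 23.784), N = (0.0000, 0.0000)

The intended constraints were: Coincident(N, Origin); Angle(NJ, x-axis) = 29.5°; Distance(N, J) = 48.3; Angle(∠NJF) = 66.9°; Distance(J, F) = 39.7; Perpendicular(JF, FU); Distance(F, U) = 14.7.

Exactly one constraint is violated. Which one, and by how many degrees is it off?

Perpendicular(JF, FU) — off by 3.70°.

N = (0.00, 0.00) ✓; NJ at 29.50° ✓; |NJ| = 48.30 ✓; ∠NJF = 66.90° ✓; |JF| = 39.70 ✓; ∠(JF, FU) = 93.70° ✗; |FU| = 14.70 ✓.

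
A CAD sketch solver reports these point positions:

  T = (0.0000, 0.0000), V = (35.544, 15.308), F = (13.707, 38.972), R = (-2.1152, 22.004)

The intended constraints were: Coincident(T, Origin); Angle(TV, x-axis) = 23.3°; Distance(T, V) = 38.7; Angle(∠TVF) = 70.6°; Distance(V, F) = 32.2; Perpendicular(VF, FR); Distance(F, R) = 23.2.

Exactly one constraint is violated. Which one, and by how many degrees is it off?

Perpendicular(VF, FR) — off by 4.30°.

T = (0.00, 0.00) ✓; TV at 23.30° ✓; |TV| = 38.70 ✓; ∠TVF = 70.60° ✓; |VF| = 32.20 ✓; ∠(VF, FR) = 94.30° ✗; |FR| = 23.20 ✓.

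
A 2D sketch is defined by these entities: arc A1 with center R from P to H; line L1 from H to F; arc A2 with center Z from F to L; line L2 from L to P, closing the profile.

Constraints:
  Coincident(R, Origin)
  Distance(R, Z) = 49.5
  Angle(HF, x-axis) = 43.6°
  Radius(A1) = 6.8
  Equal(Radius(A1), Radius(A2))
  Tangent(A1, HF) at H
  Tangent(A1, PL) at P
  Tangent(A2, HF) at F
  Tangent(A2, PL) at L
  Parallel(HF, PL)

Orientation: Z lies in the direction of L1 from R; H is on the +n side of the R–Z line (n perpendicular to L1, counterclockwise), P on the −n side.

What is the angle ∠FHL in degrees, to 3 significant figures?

15.4°

The slot axis is L1's direction at 43.6°, so u = (cos 43.6°, sin 43.6°) = (0.724, 0.690) and n = (−sin 43.6°, cos 43.6°) = (-0.690, 0.724). R is at the origin and Z lies 49.5 along u from R, so Z = 49.5·u = (35.8, 34.1). Tangency of A1 to both parallel lines with radius 6.8 puts H and P at R ± 6.8·n: H = (-4.69, 4.92), P = (4.69, -4.92). Equal radii place F and L the same way about Z: F = Z + 6.8·n = (31.2, 39.1), L = Z − 6.8·n = (40.5, 29.2). Then cos ∠FHL = HF·HL / (|HF||HL|), giving 15.4°.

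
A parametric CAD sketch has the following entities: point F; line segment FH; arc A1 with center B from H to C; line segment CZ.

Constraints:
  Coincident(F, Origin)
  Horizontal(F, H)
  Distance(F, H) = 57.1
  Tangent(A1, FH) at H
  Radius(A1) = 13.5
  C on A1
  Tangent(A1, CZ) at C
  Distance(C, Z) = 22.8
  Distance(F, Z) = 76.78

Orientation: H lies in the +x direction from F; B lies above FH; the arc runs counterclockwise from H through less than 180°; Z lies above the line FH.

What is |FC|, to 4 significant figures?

72.15

F is at the origin; FH is horizontal with |FH| = 57.1 and H on the +x side, so H = (57.10, 0.000). Tangency of A1 to FH means the radius BH is perpendicular to FH, so B = H + (0, 13.5) = (57.10, 13.50). Since BC ⟂ CZ (tangency), |BZ| = √(13.5² + 22.8²) = 26.50 regardless of where C sits on A1. So Z lies on both circle(F, 76.78) and circle(B, 26.50); the above-FH intersection is Z = (66.58, 38.24). C is the foot of the tangent from Z: C = (70.41, 15.77).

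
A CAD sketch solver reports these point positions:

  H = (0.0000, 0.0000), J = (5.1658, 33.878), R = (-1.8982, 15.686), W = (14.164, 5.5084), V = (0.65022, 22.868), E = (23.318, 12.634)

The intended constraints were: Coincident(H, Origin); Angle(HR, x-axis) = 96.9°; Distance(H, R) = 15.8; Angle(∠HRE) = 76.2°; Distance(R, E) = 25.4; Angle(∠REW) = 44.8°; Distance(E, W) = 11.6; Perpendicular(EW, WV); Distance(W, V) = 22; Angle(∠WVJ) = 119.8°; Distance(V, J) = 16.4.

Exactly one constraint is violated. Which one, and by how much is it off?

Distance(V, J) = 16.4 — off by 4.50.

H = (0.00, 0.00) ✓; HR at 96.90° ✓; |HR| = 15.80 ✓; ∠HRE = 76.20° ✓; |RE| = 25.40 ✓; ∠REW = 44.80° ✓; |EW| = 11.60 ✓; ∠(EW, WV) = 90.00° ✓; |WV| = 22.00 ✓; ∠WVJ = 119.8° ✓; |VJ| = 11.90 ✗.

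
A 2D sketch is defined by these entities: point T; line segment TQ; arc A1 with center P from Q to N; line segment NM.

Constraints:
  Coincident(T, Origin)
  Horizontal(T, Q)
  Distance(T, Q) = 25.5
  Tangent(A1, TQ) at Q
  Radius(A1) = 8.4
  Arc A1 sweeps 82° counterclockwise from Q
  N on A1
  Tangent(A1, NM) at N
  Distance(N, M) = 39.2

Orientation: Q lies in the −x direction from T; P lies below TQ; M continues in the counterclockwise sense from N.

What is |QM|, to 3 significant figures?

48.1

T is at the origin; T and Q share the same y with |TQ| = 25.5 and Q on the −x side, so Q = (-25.5, 0.00). Since A1 is tangent to TQ there, PQ ⟂ TQ, so P = Q + (0, -8.4) = (-25.5, -8.40). On A1, Q sits at bearing 90° from P; an 82° counterclockwise sweep puts N at bearing 172°, so N = P + 8.4·(cos 172°, sin 172°) = (-33.8, -7.23). The tangent condition forces PN to be normal to NM, so NM runs along (−sin 172°, cos 172°); with |NM| = 39.2, M = (-39.3, -46.0). Then |QM| = |M − Q| = 48.1.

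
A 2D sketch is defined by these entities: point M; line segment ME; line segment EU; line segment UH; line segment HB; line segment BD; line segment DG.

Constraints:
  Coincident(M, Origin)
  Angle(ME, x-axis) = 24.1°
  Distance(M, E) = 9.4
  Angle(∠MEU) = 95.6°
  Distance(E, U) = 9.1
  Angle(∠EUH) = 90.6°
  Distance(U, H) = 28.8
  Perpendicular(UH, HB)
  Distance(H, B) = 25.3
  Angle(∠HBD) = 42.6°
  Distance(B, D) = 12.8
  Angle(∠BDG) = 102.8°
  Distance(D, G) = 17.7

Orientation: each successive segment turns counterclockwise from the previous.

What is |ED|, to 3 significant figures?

21.3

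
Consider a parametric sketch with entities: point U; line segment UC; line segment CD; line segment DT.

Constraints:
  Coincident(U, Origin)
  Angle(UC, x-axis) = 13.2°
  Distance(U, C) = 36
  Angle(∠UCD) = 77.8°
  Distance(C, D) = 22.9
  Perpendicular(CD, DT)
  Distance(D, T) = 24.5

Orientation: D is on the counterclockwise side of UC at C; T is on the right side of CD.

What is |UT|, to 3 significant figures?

61.6

∠UCD = 77.8°, so CD runs at 13.2° + (180° − 77.8°) = 115° from the x-axis; with |CD| = 22.9, D = C + 22.9·(cos 115°, sin 115°) = (25.2, 28.9). CD is perpendicular to DT; with |DT| = 24.5 on the right of CD, T = D + 24.5·(0.903, 0.429) = (47.4, 39.4). Then |UT| = |T − U| = 61.6.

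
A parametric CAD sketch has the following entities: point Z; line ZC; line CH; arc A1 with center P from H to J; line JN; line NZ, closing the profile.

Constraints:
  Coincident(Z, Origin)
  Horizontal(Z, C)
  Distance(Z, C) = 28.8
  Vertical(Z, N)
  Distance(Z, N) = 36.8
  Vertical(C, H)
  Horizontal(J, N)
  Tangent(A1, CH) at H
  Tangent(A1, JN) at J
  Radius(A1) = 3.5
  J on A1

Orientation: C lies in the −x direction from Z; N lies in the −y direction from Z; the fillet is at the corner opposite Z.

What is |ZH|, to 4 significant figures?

44.03

Z is at the origin; ZC is horizontal with |ZC| = 28.8 and C on the −x side, so C = (-28.80, 0.000). Z and N share the same x with |ZN| = 36.8 and N on the −y side, so N = (0.000, -36.80). The virtual corner opposite Z is at (-28.80, -36.80). The tangent condition forces PH to be normal to CH and A1 meets JN tangentially, so PJ is at right angles to JN, with radius 3.5, so the center P sits 3.5 in from both sides at P = (-25.30, -33.30). That places the tangent points at H = (-28.80, -33.30) on CH and J = (-25.30, -36.80) on JN. Then |ZH| = |H − Z| = 44.03.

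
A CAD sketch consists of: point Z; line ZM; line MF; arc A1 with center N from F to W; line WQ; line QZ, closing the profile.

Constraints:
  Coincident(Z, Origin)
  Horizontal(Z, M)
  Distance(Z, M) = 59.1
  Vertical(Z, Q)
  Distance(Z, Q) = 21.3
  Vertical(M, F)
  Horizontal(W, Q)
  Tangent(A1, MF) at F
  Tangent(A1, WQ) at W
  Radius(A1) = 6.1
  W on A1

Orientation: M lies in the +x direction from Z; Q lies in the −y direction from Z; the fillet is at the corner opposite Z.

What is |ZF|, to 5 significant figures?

61.023

Z is at the origin; Z and M share the same y with |ZM| = 59.1 and M on the +x side, so M = (59.100, 0.0000). Z and Q share the same x with |ZQ| = 21.3 and Q on the −y side, so Q = (0.0000, -21.300). The virtual corner opposite Z is at (59.100, -21.300). The tangent condition forces NF to be normal to MF and tangency of A1 to WQ means the radius NW is perpendicular to WQ, with radius 6.1, so the center N sits 6.1 in from both sides at N = (53.000, -15.200). That places the tangent points at F = (59.100, -15.200) on MF and W = (53.000, -21.300) on WQ. Then |ZF| = |F − Z| = 61.023.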